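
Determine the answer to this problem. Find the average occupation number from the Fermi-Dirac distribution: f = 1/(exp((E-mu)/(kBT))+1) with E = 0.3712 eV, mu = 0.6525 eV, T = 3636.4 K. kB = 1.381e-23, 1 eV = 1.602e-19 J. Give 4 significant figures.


Step 1: (E - mu) = 0.3712 - 0.6525 = -0.2813 eV
Step 2: Convert: (E-mu)*eV = -4.506e-20 J
Step 3: x = (E-mu)*eV/(kB*T) = -0.8974
Step 4: f = 1/(exp(-0.8974)+1) = 0.7104

0.7104


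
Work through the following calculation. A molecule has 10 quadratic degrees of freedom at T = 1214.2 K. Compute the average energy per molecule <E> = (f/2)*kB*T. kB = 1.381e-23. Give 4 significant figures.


Step 1: f/2 = 10/2 = 5
Step 2: kB*T = 1.381e-23 * 1214.2 = 1.677e-20
Step 3: <E> = 5 * 1.677e-20 = 8.384e-20 J

8.384e-20


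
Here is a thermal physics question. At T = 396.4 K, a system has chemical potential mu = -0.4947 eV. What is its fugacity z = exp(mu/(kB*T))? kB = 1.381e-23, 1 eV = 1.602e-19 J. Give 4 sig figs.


Step 1: Convert mu to Joules: -0.4947*1.602e-19 = -7.925e-20 J
Step 2: kB*T = 1.381e-23*396.4 = 5.474e-21 J
Step 3: mu/(kB*T) = -14.48
Step 4: z = exp(-14.48) = 5.161e-07

5.161e-07


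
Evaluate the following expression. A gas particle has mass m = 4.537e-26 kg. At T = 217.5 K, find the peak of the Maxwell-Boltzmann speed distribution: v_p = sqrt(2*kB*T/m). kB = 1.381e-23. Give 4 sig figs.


Step 1: Numerator = 2*kB*T = 2*1.381e-23*217.5 = 6.007e-21
Step 2: Ratio = 6.007e-21 / 4.537e-26 = 1.324e+05
Step 3: v_p = sqrt(1.324e+05) = 363.9 m/s

363.9


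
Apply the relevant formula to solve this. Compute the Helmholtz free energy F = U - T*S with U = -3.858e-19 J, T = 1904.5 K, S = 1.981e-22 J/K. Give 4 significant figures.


Step 1: T*S = 1904.5 * 1.981e-22 = 3.773e-19 J
Step 2: F = U - T*S = -3.858e-19 - 3.773e-19
Step 3: F = -7.631e-19 J

-7.631e-19


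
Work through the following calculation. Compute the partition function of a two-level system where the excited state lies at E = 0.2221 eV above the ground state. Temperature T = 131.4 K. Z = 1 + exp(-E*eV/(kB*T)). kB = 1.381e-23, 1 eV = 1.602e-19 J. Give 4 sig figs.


Step 1: Compute beta*E = E*eV/(kB*T) = 0.2221*1.602e-19/(1.381e-23*131.4) = 19.61
Step 2: exp(-beta*E) = exp(-19.61) = 3.052e-09
Step 3: Z = 1 + 3.052e-09 = 1

1


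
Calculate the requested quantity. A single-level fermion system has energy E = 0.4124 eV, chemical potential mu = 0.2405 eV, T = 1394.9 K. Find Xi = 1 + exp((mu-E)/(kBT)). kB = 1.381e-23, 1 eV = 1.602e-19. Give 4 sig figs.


Step 1: (mu - E) = 0.2405 - 0.4124 = -0.1719 eV
Step 2: x = (mu-E)*eV/(kB*T) = -0.1719*1.602e-19/(1.381e-23*1394.9) = -1.43
Step 3: exp(x) = 0.2394
Step 4: Xi = 1 + 0.2394 = 1.239

1.239


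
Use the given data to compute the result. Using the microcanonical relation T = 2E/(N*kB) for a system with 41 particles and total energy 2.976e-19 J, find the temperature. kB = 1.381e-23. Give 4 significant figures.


Step 1: Numerator = 2*E = 2*2.976e-19 = 5.952e-19 J
Step 2: Denominator = N*kB = 41*1.381e-23 = 5.662e-22
Step 3: T = 5.952e-19 / 5.662e-22 = 1051 K

1051


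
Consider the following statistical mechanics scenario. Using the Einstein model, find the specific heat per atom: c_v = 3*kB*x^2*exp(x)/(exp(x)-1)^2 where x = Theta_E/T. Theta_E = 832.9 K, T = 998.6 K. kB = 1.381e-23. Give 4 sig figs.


Step 1: x = Theta_E/T = 832.9/998.6 = 0.8341
Step 2: x^2 = 0.6957
Step 3: exp(x) = 2.303
Step 4: c_v = 3*1.381e-23*0.6957*2.303/(2.303-1)^2 = 3.911e-23

3.911e-23


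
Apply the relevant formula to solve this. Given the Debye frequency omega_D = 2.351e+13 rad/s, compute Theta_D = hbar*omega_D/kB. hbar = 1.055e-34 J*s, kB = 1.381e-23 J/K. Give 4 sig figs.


Step 1: hbar*omega_D = 1.055e-34 * 2.351e+13 = 2.48e-21 J
Step 2: Theta_D = 2.48e-21 / 1.381e-23
Step 3: Theta_D = 179.6 K

179.6


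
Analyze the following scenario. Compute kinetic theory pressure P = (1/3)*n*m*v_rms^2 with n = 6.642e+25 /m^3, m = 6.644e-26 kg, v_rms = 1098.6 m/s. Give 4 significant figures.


Step 1: v_rms^2 = 1098.6^2 = 1.207e+06
Step 2: n*m = 6.642e+25*6.644e-26 = 4.413
Step 3: P = (1/3)*4.413*1.207e+06 = 1.775e+06 Pa

1.775e+06


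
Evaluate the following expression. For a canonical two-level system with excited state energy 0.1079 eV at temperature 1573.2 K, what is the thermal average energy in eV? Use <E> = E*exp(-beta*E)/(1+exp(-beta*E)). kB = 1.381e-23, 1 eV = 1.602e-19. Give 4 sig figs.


Step 1: beta*E = 0.1079*1.602e-19/(1.381e-23*1573.2) = 0.7956
Step 2: exp(-beta*E) = 0.4513
Step 3: <E> = 0.1079*0.4513/(1+0.4513) = 0.03355 eV

0.03355


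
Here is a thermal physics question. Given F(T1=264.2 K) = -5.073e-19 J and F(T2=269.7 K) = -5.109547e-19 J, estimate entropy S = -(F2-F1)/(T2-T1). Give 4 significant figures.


Step 1: dF = F2 - F1 = -5.109547e-19 - (-5.073e-19) = -3.6547e-21 J
Step 2: dT = T2 - T1 = 269.7 - 264.2 = 5.5 K
Step 3: S = -dF/dT = -(-3.6547e-21)/5.5 = 6.645e-22 J/K

6.645e-22


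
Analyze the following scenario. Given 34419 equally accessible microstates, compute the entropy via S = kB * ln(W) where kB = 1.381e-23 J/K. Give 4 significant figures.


Step 1: ln(W) = ln(34419) = 10.45
Step 2: S = kB * ln(W) = 1.381e-23 * 10.45
Step 3: S = 1.443e-22 J/K

1.443e-22


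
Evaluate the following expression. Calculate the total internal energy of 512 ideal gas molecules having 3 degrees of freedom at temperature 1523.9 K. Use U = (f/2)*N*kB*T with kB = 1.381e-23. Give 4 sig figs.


Step 1: f/2 = 3/2 = 1.5
Step 2: N*kB*T = 512*1.381e-23*1523.9 = 1.078e-17
Step 3: U = 1.5 * 1.078e-17 = 1.616e-17 J

1.616e-17


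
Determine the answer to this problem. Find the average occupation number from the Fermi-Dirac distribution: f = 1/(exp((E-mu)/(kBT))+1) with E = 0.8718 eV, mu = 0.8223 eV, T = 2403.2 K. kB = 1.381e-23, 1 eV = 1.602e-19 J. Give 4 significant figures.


Step 1: (E - mu) = 0.8718 - 0.8223 = 0.0495 eV
Step 2: Convert: (E-mu)*eV = 7.93e-21 J
Step 3: x = (E-mu)*eV/(kB*T) = 0.2389
Step 4: f = 1/(exp(0.2389)+1) = 0.4405

0.4405


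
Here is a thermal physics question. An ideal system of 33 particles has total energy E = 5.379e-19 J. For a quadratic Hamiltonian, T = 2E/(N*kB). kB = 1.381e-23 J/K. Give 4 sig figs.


Step 1: Numerator = 2*E = 2*5.379e-19 = 1.076e-18 J
Step 2: Denominator = N*kB = 33*1.381e-23 = 4.557e-22
Step 3: T = 1.076e-18 / 4.557e-22 = 2361 K

2361


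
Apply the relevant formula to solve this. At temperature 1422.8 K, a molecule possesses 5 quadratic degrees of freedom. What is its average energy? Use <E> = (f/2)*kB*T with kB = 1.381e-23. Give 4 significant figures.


Step 1: f/2 = 5/2 = 2.5
Step 2: kB*T = 1.381e-23 * 1422.8 = 1.965e-20
Step 3: <E> = 2.5 * 1.965e-20 = 4.912e-20 J

4.912e-20


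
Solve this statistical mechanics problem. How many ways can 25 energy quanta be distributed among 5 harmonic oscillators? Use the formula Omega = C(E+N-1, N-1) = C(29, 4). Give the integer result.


Step 1: Use binomial coefficient C(29, 4)
Step 2: Numerator = 29! / 25!
Step 3: Denominator = 4!
Step 4: Omega = 23751

23751


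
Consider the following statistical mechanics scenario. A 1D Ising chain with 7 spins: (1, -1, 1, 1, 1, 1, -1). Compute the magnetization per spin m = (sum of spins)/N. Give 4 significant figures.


Step 1: Count up spins (+1): 5, down spins (-1): 2
Step 2: Total magnetization M = 5 - 2 = 3
Step 3: m = M/N = 3/7 = 0.4286

0.4286


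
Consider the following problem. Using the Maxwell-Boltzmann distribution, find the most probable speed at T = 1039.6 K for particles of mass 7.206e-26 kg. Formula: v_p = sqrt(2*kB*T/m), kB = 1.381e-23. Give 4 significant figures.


Step 1: Numerator = 2*kB*T = 2*1.381e-23*1039.6 = 2.871e-20
Step 2: Ratio = 2.871e-20 / 7.206e-26 = 3.985e+05
Step 3: v_p = sqrt(3.985e+05) = 631.2 m/s

631.2


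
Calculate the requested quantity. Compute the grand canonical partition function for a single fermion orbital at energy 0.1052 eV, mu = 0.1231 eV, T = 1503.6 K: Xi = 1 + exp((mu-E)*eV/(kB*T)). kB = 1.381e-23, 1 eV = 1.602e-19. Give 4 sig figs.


Step 1: (mu - E) = 0.1231 - 0.1052 = 0.0179 eV
Step 2: x = (mu-E)*eV/(kB*T) = 0.0179*1.602e-19/(1.381e-23*1503.6) = 0.1381
Step 3: exp(x) = 1.148
Step 4: Xi = 1 + 1.148 = 2.148

2.148


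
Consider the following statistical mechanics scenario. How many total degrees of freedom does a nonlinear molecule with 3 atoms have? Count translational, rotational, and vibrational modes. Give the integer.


Step 1: Translational DOF = 3
Step 2: Rotational DOF (nonlinear) = 3
Step 3: Vibrational DOF = 3*3 - 6 = 3
Step 4: Total = 3 + 3 + 3 = 9

9


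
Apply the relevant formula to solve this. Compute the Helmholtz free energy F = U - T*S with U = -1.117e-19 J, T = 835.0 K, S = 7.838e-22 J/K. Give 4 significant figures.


Step 1: T*S = 835.0 * 7.838e-22 = 6.545e-19 J
Step 2: F = U - T*S = -1.117e-19 - 6.545e-19
Step 3: F = -7.662e-19 J

-7.662e-19


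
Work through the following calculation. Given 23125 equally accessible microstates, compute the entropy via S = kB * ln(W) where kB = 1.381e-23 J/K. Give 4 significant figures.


Step 1: ln(W) = ln(23125) = 10.05
Step 2: S = kB * ln(W) = 1.381e-23 * 10.05
Step 3: S = 1.388e-22 J/K

1.388e-22


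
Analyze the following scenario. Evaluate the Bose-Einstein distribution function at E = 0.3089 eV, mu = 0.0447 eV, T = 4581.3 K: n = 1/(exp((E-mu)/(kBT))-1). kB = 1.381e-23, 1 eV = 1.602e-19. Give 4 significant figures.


Step 1: (E - mu) = 0.2642 eV
Step 2: x = (E-mu)*eV/(kB*T) = 0.2642*1.602e-19/(1.381e-23*4581.3) = 0.669
Step 3: exp(x) = 1.952
Step 4: n = 1/(exp(x)-1) = 1.05

1.05


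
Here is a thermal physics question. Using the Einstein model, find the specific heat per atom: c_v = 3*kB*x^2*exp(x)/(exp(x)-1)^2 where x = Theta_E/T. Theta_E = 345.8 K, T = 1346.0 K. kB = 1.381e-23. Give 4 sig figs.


Step 1: x = Theta_E/T = 345.8/1346.0 = 0.2569
Step 2: x^2 = 0.066
Step 3: exp(x) = 1.293
Step 4: c_v = 3*1.381e-23*0.066*1.293/(1.293-1)^2 = 4.12e-23

4.12e-23


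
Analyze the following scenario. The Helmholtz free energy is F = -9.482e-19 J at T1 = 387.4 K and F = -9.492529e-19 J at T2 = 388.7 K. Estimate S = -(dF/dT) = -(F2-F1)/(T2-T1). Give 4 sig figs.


Step 1: dF = F2 - F1 = -9.492529e-19 - (-9.482e-19) = -1.0529e-21 J
Step 2: dT = T2 - T1 = 388.7 - 387.4 = 1.3 K
Step 3: S = -dF/dT = -(-1.0529e-21)/1.3 = 8.099e-22 J/K

8.099e-22


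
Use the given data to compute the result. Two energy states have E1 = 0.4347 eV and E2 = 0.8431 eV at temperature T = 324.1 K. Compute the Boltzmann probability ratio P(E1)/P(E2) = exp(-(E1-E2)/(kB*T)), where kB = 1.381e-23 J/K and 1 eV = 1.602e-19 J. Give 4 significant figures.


Step 1: Compute energy difference dE = E1 - E2 = 0.4347 - 0.8431 = -0.4084 eV
Step 2: Convert to Joules: dE_J = -0.4084 * 1.602e-19 = -6.543e-20 J
Step 3: Compute exponent = -dE_J / (kB * T) = -(-6.543e-20) / (1.381e-23 * 324.1) = 14.62
Step 4: P(E1)/P(E2) = exp(14.62) = 2.23e+06

2.23e+06


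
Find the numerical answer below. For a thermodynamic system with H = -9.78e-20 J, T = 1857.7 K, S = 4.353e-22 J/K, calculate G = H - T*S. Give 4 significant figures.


Step 1: T*S = 1857.7 * 4.353e-22 = 8.087e-19 J
Step 2: G = H - T*S = -9.78e-20 - 8.087e-19
Step 3: G = -9.065e-19 J

-9.065e-19


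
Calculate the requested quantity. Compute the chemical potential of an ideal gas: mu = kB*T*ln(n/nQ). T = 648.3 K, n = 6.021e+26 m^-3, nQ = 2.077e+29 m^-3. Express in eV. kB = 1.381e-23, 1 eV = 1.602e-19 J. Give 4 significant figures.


Step 1: n/nQ = 6.021e+26/2.077e+29 = 0.002899
Step 2: ln(n/nQ) = -5.843
Step 3: mu = kB*T*ln(n/nQ) = 8.953e-21*-5.843 = -5.232e-20 J
Step 4: Convert to eV: -5.232e-20/1.602e-19 = -0.3266 eV

-0.3266


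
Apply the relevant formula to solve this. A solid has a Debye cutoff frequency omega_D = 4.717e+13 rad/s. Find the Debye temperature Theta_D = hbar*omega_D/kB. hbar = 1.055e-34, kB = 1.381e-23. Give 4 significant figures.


Step 1: hbar*omega_D = 1.055e-34 * 4.717e+13 = 4.976e-21 J
Step 2: Theta_D = 4.976e-21 / 1.381e-23
Step 3: Theta_D = 360.4 K

360.4


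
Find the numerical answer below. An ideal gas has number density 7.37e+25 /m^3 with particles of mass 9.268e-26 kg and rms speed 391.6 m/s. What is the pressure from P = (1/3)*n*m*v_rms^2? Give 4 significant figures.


Step 1: v_rms^2 = 391.6^2 = 1.534e+05
Step 2: n*m = 7.37e+25*9.268e-26 = 6.831
Step 3: P = (1/3)*6.831*1.534e+05 = 3.492e+05 Pa

3.492e+05


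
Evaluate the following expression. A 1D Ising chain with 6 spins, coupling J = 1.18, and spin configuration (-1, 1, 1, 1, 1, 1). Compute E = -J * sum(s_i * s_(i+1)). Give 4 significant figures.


Step 1: Nearest-neighbor products: -1, 1, 1, 1, 1
Step 2: Sum of products = 3
Step 3: E = -1.18 * 3 = -3.54

-3.54


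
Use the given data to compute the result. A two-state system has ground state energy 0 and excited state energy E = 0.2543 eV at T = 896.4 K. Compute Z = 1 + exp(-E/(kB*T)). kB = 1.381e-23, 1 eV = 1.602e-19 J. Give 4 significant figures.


Step 1: Compute beta*E = E*eV/(kB*T) = 0.2543*1.602e-19/(1.381e-23*896.4) = 3.291
Step 2: exp(-beta*E) = exp(-3.291) = 0.03722
Step 3: Z = 1 + 0.03722 = 1.037

1.037


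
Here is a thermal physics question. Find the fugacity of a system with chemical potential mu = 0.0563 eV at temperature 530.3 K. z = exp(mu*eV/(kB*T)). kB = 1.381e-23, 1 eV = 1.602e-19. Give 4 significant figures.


Step 1: Convert mu to Joules: 0.0563*1.602e-19 = 9.019e-21 J
Step 2: kB*T = 1.381e-23*530.3 = 7.323e-21 J
Step 3: mu/(kB*T) = 1.232
Step 4: z = exp(1.232) = 3.427

3.427


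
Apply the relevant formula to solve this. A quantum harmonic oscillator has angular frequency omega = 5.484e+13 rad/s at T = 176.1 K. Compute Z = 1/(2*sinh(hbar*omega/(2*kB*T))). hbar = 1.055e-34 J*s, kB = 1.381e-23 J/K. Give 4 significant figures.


Step 1: Compute x = hbar*omega/(kB*T) = 1.055e-34*5.484e+13/(1.381e-23*176.1) = 2.379
Step 2: x/2 = 1.19
Step 3: sinh(x/2) = 1.491
Step 4: Z = 1/(2*1.491) = 0.3354

0.3354


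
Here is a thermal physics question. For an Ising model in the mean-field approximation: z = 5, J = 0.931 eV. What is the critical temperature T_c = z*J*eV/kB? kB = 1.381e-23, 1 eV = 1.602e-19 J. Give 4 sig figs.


Step 1: z*J = 5*0.931 = 4.655 eV
Step 2: Convert to Joules: 4.655*1.602e-19 = 7.457e-19 J
Step 3: T_c = 7.457e-19 / 1.381e-23 = 5.4e+04 K

5.4e+04


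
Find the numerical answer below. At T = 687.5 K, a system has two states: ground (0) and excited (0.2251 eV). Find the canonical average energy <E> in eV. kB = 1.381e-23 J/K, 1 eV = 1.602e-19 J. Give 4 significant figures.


Step 1: beta*E = 0.2251*1.602e-19/(1.381e-23*687.5) = 3.798
Step 2: exp(-beta*E) = 0.02241
Step 3: <E> = 0.2251*0.02241/(1+0.02241) = 0.004934 eV

0.004934


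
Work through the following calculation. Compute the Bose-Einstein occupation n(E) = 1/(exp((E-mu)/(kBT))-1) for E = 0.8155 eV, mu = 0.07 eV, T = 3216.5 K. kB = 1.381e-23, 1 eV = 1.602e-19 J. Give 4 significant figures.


Step 1: (E - mu) = 0.7455 eV
Step 2: x = (E-mu)*eV/(kB*T) = 0.7455*1.602e-19/(1.381e-23*3216.5) = 2.689
Step 3: exp(x) = 14.71
Step 4: n = 1/(exp(x)-1) = 0.07293

0.07293


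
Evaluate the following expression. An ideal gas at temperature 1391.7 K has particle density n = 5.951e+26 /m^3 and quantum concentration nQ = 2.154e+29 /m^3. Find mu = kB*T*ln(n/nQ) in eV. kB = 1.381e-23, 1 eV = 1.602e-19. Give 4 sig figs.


Step 1: n/nQ = 5.951e+26/2.154e+29 = 0.002763
Step 2: ln(n/nQ) = -5.892
Step 3: mu = kB*T*ln(n/nQ) = 1.922e-20*-5.892 = -1.132e-19 J
Step 4: Convert to eV: -1.132e-19/1.602e-19 = -0.7068 eV

-0.7068


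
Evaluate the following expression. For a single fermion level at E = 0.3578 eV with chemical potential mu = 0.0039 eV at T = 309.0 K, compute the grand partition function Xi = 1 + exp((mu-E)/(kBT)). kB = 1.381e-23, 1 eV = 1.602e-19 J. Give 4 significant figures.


Step 1: (mu - E) = 0.0039 - 0.3578 = -0.3539 eV
Step 2: x = (mu-E)*eV/(kB*T) = -0.3539*1.602e-19/(1.381e-23*309.0) = -13.29
Step 3: exp(x) = 1.698e-06
Step 4: Xi = 1 + 1.698e-06 = 1

1


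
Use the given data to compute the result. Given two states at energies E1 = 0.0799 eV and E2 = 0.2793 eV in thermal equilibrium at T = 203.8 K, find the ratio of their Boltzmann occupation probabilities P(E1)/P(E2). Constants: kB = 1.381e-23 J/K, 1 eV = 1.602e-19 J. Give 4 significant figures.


Step 1: Compute energy difference dE = E1 - E2 = 0.0799 - 0.2793 = -0.1994 eV
Step 2: Convert to Joules: dE_J = -0.1994 * 1.602e-19 = -3.194e-20 J
Step 3: Compute exponent = -dE_J / (kB * T) = -(-3.194e-20) / (1.381e-23 * 203.8) = 11.35
Step 4: P(E1)/P(E2) = exp(11.35) = 8.495e+04

8.495e+04


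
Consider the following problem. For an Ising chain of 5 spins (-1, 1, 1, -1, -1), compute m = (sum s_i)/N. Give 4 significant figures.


Step 1: Count up spins (+1): 2, down spins (-1): 3
Step 2: Total magnetization M = 2 - 3 = -1
Step 3: m = M/N = -1/5 = -0.2

-0.2


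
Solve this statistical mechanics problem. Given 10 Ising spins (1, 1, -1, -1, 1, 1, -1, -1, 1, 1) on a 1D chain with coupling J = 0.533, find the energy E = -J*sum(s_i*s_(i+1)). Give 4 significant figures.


Step 1: Nearest-neighbor products: 1, -1, 1, -1, 1, -1, 1, -1, 1
Step 2: Sum of products = 1
Step 3: E = -0.533 * 1 = -0.533

-0.533


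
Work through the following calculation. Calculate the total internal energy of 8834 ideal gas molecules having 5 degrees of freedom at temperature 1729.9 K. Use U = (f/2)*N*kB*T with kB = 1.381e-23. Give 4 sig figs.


Step 1: f/2 = 5/2 = 2.5
Step 2: N*kB*T = 8834*1.381e-23*1729.9 = 2.11e-16
Step 3: U = 2.5 * 2.11e-16 = 5.276e-16 J

5.276e-16


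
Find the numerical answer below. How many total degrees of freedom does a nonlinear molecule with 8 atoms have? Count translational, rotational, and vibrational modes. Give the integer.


Step 1: Translational DOF = 3
Step 2: Rotational DOF (nonlinear) = 3
Step 3: Vibrational DOF = 3*8 - 6 = 18
Step 4: Total = 3 + 3 + 18 = 24

24


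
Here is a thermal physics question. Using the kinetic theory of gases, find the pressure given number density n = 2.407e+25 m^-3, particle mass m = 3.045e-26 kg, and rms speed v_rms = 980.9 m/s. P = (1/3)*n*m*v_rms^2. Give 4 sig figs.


Step 1: v_rms^2 = 980.9^2 = 9.622e+05
Step 2: n*m = 2.407e+25*3.045e-26 = 0.7329
Step 3: P = (1/3)*0.7329*9.622e+05 = 2.351e+05 Pa

2.351e+05


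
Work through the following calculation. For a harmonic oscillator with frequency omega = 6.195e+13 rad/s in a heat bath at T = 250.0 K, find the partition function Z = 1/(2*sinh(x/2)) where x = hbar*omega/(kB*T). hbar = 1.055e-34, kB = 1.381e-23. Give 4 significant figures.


Step 1: Compute x = hbar*omega/(kB*T) = 1.055e-34*6.195e+13/(1.381e-23*250.0) = 1.893
Step 2: x/2 = 0.9465
Step 3: sinh(x/2) = 1.094
Step 4: Z = 1/(2*1.094) = 0.4569

0.4569


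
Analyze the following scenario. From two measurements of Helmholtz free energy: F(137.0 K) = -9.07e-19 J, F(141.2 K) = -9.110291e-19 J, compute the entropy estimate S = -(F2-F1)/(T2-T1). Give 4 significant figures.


Step 1: dF = F2 - F1 = -9.110291e-19 - (-9.07e-19) = -4.0291e-21 J
Step 2: dT = T2 - T1 = 141.2 - 137.0 = 4.2 K
Step 3: S = -dF/dT = -(-4.0291e-21)/4.2 = 9.593e-22 J/K

9.593e-22


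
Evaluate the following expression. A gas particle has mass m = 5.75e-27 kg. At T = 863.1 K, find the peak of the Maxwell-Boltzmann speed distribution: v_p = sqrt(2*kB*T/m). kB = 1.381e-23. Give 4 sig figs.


Step 1: Numerator = 2*kB*T = 2*1.381e-23*863.1 = 2.384e-20
Step 2: Ratio = 2.384e-20 / 5.75e-27 = 4.146e+06
Step 3: v_p = sqrt(4.146e+06) = 2036 m/s

2036


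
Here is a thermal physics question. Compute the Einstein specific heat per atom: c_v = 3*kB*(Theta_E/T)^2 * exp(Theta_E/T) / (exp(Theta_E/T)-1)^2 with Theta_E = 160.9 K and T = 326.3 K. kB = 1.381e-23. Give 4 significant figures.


Step 1: x = Theta_E/T = 160.9/326.3 = 0.4931
Step 2: x^2 = 0.2432
Step 3: exp(x) = 1.637
Step 4: c_v = 3*1.381e-23*0.2432*1.637/(1.637-1)^2 = 4.06e-23

4.06e-23


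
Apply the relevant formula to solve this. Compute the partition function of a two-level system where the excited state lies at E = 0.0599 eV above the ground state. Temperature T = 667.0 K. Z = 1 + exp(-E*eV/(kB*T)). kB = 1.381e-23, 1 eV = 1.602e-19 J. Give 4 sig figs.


Step 1: Compute beta*E = E*eV/(kB*T) = 0.0599*1.602e-19/(1.381e-23*667.0) = 1.042
Step 2: exp(-beta*E) = exp(-1.042) = 0.3528
Step 3: Z = 1 + 0.3528 = 1.353

1.353


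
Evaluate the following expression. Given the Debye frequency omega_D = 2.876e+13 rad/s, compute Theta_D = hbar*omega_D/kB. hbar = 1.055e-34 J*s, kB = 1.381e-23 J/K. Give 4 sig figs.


Step 1: hbar*omega_D = 1.055e-34 * 2.876e+13 = 3.034e-21 J
Step 2: Theta_D = 3.034e-21 / 1.381e-23
Step 3: Theta_D = 219.7 K

219.7


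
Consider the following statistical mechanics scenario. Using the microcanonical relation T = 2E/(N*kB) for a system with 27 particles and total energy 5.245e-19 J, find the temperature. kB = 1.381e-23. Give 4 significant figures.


Step 1: Numerator = 2*E = 2*5.245e-19 = 1.049e-18 J
Step 2: Denominator = N*kB = 27*1.381e-23 = 3.729e-22
Step 3: T = 1.049e-18 / 3.729e-22 = 2813 K

2813


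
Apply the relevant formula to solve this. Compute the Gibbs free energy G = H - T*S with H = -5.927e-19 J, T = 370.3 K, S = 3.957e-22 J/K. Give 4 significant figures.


Step 1: T*S = 370.3 * 3.957e-22 = 1.465e-19 J
Step 2: G = H - T*S = -5.927e-19 - 1.465e-19
Step 3: G = -7.392e-19 J

-7.392e-19


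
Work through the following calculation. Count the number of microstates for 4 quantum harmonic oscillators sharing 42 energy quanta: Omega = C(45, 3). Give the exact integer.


Step 1: Use binomial coefficient C(45, 3)
Step 2: Numerator = 45! / 42!
Step 3: Denominator = 3!
Step 4: Omega = 14190

14190


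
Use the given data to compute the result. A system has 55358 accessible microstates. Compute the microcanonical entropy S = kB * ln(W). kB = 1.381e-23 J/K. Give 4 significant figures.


Step 1: ln(W) = ln(55358) = 10.92
Step 2: S = kB * ln(W) = 1.381e-23 * 10.92
Step 3: S = 1.508e-22 J/K

1.508e-22


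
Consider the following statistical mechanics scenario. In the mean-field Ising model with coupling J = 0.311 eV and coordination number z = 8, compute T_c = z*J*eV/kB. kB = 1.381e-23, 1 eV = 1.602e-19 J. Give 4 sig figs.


Step 1: z*J = 8*0.311 = 2.488 eV
Step 2: Convert to Joules: 2.488*1.602e-19 = 3.986e-19 J
Step 3: T_c = 3.986e-19 / 1.381e-23 = 2.886e+04 K

2.886e+04


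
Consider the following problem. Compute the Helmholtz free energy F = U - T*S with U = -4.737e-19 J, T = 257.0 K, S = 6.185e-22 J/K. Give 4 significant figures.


Step 1: T*S = 257.0 * 6.185e-22 = 1.59e-19 J
Step 2: F = U - T*S = -4.737e-19 - 1.59e-19
Step 3: F = -6.327e-19 J

-6.327e-19


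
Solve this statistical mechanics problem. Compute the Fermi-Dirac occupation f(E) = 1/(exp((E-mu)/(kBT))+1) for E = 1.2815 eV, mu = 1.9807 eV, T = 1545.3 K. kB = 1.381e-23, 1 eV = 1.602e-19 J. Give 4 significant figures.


Step 1: (E - mu) = 1.2815 - 1.9807 = -0.6992 eV
Step 2: Convert: (E-mu)*eV = -1.12e-19 J
Step 3: x = (E-mu)*eV/(kB*T) = -5.249
Step 4: f = 1/(exp(-5.249)+1) = 0.9948

0.9948


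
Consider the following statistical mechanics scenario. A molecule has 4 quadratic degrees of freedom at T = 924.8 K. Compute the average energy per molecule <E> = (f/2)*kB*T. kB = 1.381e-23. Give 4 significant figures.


Step 1: f/2 = 4/2 = 2
Step 2: kB*T = 1.381e-23 * 924.8 = 1.277e-20
Step 3: <E> = 2 * 1.277e-20 = 2.554e-20 J

2.554e-20


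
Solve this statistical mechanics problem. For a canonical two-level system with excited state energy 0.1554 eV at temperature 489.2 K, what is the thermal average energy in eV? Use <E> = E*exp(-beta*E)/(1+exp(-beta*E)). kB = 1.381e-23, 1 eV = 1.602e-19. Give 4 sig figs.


Step 1: beta*E = 0.1554*1.602e-19/(1.381e-23*489.2) = 3.685
Step 2: exp(-beta*E) = 0.0251
Step 3: <E> = 0.1554*0.0251/(1+0.0251) = 0.003805 eV

0.003805


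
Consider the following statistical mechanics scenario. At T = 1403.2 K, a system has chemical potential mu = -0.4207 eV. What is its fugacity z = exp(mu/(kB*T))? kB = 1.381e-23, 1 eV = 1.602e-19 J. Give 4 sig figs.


Step 1: Convert mu to Joules: -0.4207*1.602e-19 = -6.74e-20 J
Step 2: kB*T = 1.381e-23*1403.2 = 1.938e-20 J
Step 3: mu/(kB*T) = -3.478
Step 4: z = exp(-3.478) = 0.03087

0.03087


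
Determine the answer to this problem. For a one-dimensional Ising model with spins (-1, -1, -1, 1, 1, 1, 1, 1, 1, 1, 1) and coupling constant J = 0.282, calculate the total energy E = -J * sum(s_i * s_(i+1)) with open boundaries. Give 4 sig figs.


Step 1: Nearest-neighbor products: 1, 1, -1, 1, 1, 1, 1, 1, 1, 1
Step 2: Sum of products = 8
Step 3: E = -0.282 * 8 = -2.256

-2.256


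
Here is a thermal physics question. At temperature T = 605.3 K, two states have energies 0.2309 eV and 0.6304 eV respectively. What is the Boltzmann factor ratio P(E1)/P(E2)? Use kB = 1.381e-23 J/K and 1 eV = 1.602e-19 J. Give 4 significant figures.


Step 1: Compute energy difference dE = E1 - E2 = 0.2309 - 0.6304 = -0.3995 eV
Step 2: Convert to Joules: dE_J = -0.3995 * 1.602e-19 = -6.4e-20 J
Step 3: Compute exponent = -dE_J / (kB * T) = -(-6.4e-20) / (1.381e-23 * 605.3) = 7.656
Step 4: P(E1)/P(E2) = exp(7.656) = 2114

2114


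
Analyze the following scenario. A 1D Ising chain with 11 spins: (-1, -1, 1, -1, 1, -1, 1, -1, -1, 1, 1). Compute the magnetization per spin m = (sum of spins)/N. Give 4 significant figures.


Step 1: Count up spins (+1): 5, down spins (-1): 6
Step 2: Total magnetization M = 5 - 6 = -1
Step 3: m = M/N = -1/11 = -0.09091

-0.09091


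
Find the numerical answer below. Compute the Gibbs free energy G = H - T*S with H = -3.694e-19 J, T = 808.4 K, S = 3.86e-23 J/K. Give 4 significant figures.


Step 1: T*S = 808.4 * 3.86e-23 = 3.12e-20 J
Step 2: G = H - T*S = -3.694e-19 - 3.12e-20
Step 3: G = -4.006e-19 J

-4.006e-19


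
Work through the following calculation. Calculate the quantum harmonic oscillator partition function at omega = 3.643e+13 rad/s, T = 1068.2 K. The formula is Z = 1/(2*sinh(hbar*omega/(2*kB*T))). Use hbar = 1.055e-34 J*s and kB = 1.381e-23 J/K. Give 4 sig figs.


Step 1: Compute x = hbar*omega/(kB*T) = 1.055e-34*3.643e+13/(1.381e-23*1068.2) = 0.2605
Step 2: x/2 = 0.1303
Step 3: sinh(x/2) = 0.1306
Step 4: Z = 1/(2*0.1306) = 3.827

3.827


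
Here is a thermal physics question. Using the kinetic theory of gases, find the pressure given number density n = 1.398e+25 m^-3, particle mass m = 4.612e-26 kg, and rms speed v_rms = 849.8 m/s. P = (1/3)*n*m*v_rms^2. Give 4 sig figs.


Step 1: v_rms^2 = 849.8^2 = 7.222e+05
Step 2: n*m = 1.398e+25*4.612e-26 = 0.6448
Step 3: P = (1/3)*0.6448*7.222e+05 = 1.552e+05 Pa

1.552e+05


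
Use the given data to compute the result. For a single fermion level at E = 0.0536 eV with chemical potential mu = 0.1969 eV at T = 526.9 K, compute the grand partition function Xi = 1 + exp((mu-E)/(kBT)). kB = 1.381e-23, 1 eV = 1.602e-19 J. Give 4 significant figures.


Step 1: (mu - E) = 0.1969 - 0.0536 = 0.1433 eV
Step 2: x = (mu-E)*eV/(kB*T) = 0.1433*1.602e-19/(1.381e-23*526.9) = 3.155
Step 3: exp(x) = 23.45
Step 4: Xi = 1 + 23.45 = 24.45

24.45


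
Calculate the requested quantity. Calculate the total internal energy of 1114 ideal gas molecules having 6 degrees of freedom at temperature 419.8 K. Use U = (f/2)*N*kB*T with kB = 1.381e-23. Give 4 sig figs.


Step 1: f/2 = 6/2 = 3.0
Step 2: N*kB*T = 1114*1.381e-23*419.8 = 6.458e-18
Step 3: U = 3.0 * 6.458e-18 = 1.938e-17 J

1.938e-17


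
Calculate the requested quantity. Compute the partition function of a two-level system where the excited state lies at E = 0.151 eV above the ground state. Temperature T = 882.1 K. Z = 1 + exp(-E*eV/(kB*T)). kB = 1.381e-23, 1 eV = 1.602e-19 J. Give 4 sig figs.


Step 1: Compute beta*E = E*eV/(kB*T) = 0.151*1.602e-19/(1.381e-23*882.1) = 1.986
Step 2: exp(-beta*E) = exp(-1.986) = 0.1373
Step 3: Z = 1 + 0.1373 = 1.137

1.137


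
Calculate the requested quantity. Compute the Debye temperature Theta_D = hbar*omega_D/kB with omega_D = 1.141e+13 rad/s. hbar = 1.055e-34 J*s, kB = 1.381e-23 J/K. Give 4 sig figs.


Step 1: hbar*omega_D = 1.055e-34 * 1.141e+13 = 1.204e-21 J
Step 2: Theta_D = 1.204e-21 / 1.381e-23
Step 3: Theta_D = 87.17 K

87.17


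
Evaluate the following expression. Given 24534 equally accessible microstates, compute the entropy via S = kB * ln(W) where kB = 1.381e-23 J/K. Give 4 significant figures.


Step 1: ln(W) = ln(24534) = 10.11
Step 2: S = kB * ln(W) = 1.381e-23 * 10.11
Step 3: S = 1.396e-22 J/K

1.396e-22


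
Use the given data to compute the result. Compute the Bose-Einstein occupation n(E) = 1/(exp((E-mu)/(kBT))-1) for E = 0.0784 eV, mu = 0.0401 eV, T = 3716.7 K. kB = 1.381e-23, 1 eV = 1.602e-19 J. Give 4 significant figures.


Step 1: (E - mu) = 0.0383 eV
Step 2: x = (E-mu)*eV/(kB*T) = 0.0383*1.602e-19/(1.381e-23*3716.7) = 0.1195
Step 3: exp(x) = 1.127
Step 4: n = 1/(exp(x)-1) = 7.875

7.875


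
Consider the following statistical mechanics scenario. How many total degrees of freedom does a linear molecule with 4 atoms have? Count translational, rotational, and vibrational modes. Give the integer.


Step 1: Translational DOF = 3
Step 2: Rotational DOF (linear) = 2
Step 3: Vibrational DOF = 3*4 - 5 = 7
Step 4: Total = 3 + 2 + 7 = 12

12


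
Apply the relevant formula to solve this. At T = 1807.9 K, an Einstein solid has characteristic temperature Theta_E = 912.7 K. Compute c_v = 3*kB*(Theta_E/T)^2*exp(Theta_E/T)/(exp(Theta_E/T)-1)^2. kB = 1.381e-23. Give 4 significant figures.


Step 1: x = Theta_E/T = 912.7/1807.9 = 0.5048
Step 2: x^2 = 0.2549
Step 3: exp(x) = 1.657
Step 4: c_v = 3*1.381e-23*0.2549*1.657/(1.657-1)^2 = 4.056e-23

4.056e-23


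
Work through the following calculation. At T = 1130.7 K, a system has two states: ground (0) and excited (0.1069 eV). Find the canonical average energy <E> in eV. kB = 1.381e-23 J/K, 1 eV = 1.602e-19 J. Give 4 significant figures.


Step 1: beta*E = 0.1069*1.602e-19/(1.381e-23*1130.7) = 1.097
Step 2: exp(-beta*E) = 0.334
Step 3: <E> = 0.1069*0.334/(1+0.334) = 0.02676 eV

0.02676


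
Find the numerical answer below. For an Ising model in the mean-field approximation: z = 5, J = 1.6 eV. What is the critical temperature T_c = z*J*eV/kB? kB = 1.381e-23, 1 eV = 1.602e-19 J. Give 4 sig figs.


Step 1: z*J = 5*1.6 = 8 eV
Step 2: Convert to Joules: 8*1.602e-19 = 1.282e-18 J
Step 3: T_c = 1.282e-18 / 1.381e-23 = 9.28e+04 K

9.28e+04


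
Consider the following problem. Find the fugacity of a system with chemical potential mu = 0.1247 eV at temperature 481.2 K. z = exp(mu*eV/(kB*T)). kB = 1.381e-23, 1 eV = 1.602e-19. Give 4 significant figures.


Step 1: Convert mu to Joules: 0.1247*1.602e-19 = 1.998e-20 J
Step 2: kB*T = 1.381e-23*481.2 = 6.645e-21 J
Step 3: mu/(kB*T) = 3.006
Step 4: z = exp(3.006) = 20.21

20.21


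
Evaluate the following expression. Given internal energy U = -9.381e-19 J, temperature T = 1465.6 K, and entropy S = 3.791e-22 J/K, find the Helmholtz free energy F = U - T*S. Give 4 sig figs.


Step 1: T*S = 1465.6 * 3.791e-22 = 5.556e-19 J
Step 2: F = U - T*S = -9.381e-19 - 5.556e-19
Step 3: F = -1.494e-18 J

-1.494e-18


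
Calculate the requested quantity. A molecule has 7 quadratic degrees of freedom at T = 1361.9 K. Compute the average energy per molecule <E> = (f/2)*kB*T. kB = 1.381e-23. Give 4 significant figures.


Step 1: f/2 = 7/2 = 3.5
Step 2: kB*T = 1.381e-23 * 1361.9 = 1.881e-20
Step 3: <E> = 3.5 * 1.881e-20 = 6.583e-20 J

6.583e-20


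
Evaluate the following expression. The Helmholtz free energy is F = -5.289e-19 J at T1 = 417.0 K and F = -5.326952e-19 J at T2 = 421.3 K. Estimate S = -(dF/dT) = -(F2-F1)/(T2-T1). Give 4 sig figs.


Step 1: dF = F2 - F1 = -5.326952e-19 - (-5.289e-19) = -3.7952e-21 J
Step 2: dT = T2 - T1 = 421.3 - 417.0 = 4.3 K
Step 3: S = -dF/dT = -(-3.7952e-21)/4.3 = 8.826e-22 J/K

8.826e-22


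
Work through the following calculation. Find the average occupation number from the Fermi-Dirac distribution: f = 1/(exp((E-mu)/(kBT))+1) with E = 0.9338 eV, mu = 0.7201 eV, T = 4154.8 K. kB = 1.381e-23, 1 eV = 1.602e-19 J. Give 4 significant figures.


Step 1: (E - mu) = 0.9338 - 0.7201 = 0.2137 eV
Step 2: Convert: (E-mu)*eV = 3.423e-20 J
Step 3: x = (E-mu)*eV/(kB*T) = 0.5967
Step 4: f = 1/(exp(0.5967)+1) = 0.3551

0.3551


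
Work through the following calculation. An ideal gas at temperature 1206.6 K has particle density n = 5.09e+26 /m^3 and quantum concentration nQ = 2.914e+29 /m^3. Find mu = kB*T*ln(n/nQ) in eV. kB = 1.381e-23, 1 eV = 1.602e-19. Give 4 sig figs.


Step 1: n/nQ = 5.09e+26/2.914e+29 = 0.001747
Step 2: ln(n/nQ) = -6.35
Step 3: mu = kB*T*ln(n/nQ) = 1.666e-20*-6.35 = -1.058e-19 J
Step 4: Convert to eV: -1.058e-19/1.602e-19 = -0.6605 eV

-0.6605


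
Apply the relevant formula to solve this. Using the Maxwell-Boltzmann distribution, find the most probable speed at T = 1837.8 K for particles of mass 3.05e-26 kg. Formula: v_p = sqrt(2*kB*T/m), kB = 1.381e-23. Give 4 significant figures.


Step 1: Numerator = 2*kB*T = 2*1.381e-23*1837.8 = 5.076e-20
Step 2: Ratio = 5.076e-20 / 3.05e-26 = 1.664e+06
Step 3: v_p = sqrt(1.664e+06) = 1290 m/s

1290


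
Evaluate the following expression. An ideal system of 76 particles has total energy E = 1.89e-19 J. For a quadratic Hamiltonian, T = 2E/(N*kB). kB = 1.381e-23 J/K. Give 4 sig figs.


Step 1: Numerator = 2*E = 2*1.89e-19 = 3.78e-19 J
Step 2: Denominator = N*kB = 76*1.381e-23 = 1.05e-21
Step 3: T = 3.78e-19 / 1.05e-21 = 360.2 K

360.2


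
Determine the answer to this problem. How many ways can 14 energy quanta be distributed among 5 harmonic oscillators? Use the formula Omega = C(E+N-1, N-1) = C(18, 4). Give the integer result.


Step 1: Use binomial coefficient C(18, 4)
Step 2: Numerator = 18! / 14!
Step 3: Denominator = 4!
Step 4: Omega = 3060

3060


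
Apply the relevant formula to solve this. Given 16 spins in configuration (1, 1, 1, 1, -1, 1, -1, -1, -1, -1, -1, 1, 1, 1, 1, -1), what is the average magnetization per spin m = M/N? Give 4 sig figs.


Step 1: Count up spins (+1): 9, down spins (-1): 7
Step 2: Total magnetization M = 9 - 7 = 2
Step 3: m = M/N = 2/16 = 0.125

0.125


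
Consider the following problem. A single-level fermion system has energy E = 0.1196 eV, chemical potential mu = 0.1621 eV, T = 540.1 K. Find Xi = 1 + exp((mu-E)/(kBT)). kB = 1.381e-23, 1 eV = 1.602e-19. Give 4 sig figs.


Step 1: (mu - E) = 0.1621 - 0.1196 = 0.0425 eV
Step 2: x = (mu-E)*eV/(kB*T) = 0.0425*1.602e-19/(1.381e-23*540.1) = 0.9128
Step 3: exp(x) = 2.491
Step 4: Xi = 1 + 2.491 = 3.491

3.491


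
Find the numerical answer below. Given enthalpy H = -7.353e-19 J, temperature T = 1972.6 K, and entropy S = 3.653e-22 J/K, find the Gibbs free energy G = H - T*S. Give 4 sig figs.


Step 1: T*S = 1972.6 * 3.653e-22 = 7.206e-19 J
Step 2: G = H - T*S = -7.353e-19 - 7.206e-19
Step 3: G = -1.456e-18 J

-1.456e-18


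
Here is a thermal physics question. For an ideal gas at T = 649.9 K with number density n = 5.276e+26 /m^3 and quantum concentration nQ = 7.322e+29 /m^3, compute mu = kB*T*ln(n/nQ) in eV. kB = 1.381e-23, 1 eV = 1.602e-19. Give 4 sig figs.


Step 1: n/nQ = 5.276e+26/7.322e+29 = 0.0007206
Step 2: ln(n/nQ) = -7.235
Step 3: mu = kB*T*ln(n/nQ) = 8.975e-21*-7.235 = -6.494e-20 J
Step 4: Convert to eV: -6.494e-20/1.602e-19 = -0.4054 eV

-0.4054


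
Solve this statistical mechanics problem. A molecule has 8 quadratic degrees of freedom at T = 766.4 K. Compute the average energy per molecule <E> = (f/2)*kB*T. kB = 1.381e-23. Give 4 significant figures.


Step 1: f/2 = 8/2 = 4
Step 2: kB*T = 1.381e-23 * 766.4 = 1.058e-20
Step 3: <E> = 4 * 1.058e-20 = 4.234e-20 J

4.234e-20


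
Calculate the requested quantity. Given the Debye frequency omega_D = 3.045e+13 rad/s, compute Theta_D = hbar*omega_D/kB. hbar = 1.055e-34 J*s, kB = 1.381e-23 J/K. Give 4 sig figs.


Step 1: hbar*omega_D = 1.055e-34 * 3.045e+13 = 3.212e-21 J
Step 2: Theta_D = 3.212e-21 / 1.381e-23
Step 3: Theta_D = 232.6 K

232.6


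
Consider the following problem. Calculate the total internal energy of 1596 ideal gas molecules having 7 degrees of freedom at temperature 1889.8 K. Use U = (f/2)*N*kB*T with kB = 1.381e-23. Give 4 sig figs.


Step 1: f/2 = 7/2 = 3.5
Step 2: N*kB*T = 1596*1.381e-23*1889.8 = 4.165e-17
Step 3: U = 3.5 * 4.165e-17 = 1.458e-16 J

1.458e-16


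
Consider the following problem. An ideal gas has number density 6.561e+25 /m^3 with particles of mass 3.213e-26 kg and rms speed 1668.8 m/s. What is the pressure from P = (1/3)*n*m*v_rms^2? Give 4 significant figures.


Step 1: v_rms^2 = 1668.8^2 = 2.785e+06
Step 2: n*m = 6.561e+25*3.213e-26 = 2.108
Step 3: P = (1/3)*2.108*2.785e+06 = 1.957e+06 Pa

1.957e+06


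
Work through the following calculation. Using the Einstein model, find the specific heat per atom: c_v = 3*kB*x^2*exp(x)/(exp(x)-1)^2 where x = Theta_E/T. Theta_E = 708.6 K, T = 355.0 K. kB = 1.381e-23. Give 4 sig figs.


Step 1: x = Theta_E/T = 708.6/355.0 = 1.996
Step 2: x^2 = 3.984
Step 3: exp(x) = 7.36
Step 4: c_v = 3*1.381e-23*3.984*7.36/(7.36-1)^2 = 3.003e-23

3.003e-23


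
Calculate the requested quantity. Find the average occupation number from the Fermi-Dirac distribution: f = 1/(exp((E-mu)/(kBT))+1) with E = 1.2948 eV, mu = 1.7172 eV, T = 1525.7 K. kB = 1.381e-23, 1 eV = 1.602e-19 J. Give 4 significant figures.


Step 1: (E - mu) = 1.2948 - 1.7172 = -0.4224 eV
Step 2: Convert: (E-mu)*eV = -6.767e-20 J
Step 3: x = (E-mu)*eV/(kB*T) = -3.212
Step 4: f = 1/(exp(-3.212)+1) = 0.9613

0.9613


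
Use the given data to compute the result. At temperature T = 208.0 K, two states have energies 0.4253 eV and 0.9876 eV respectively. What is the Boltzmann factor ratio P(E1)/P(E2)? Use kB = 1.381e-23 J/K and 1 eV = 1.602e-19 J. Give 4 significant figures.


Step 1: Compute energy difference dE = E1 - E2 = 0.4253 - 0.9876 = -0.5623 eV
Step 2: Convert to Joules: dE_J = -0.5623 * 1.602e-19 = -9.008e-20 J
Step 3: Compute exponent = -dE_J / (kB * T) = -(-9.008e-20) / (1.381e-23 * 208.0) = 31.36
Step 4: P(E1)/P(E2) = exp(31.36) = 4.163e+13

4.163e+13


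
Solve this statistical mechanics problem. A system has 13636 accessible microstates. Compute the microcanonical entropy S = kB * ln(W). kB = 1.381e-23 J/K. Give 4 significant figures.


Step 1: ln(W) = ln(13636) = 9.52
Step 2: S = kB * ln(W) = 1.381e-23 * 9.52
Step 3: S = 1.315e-22 J/K

1.315e-22


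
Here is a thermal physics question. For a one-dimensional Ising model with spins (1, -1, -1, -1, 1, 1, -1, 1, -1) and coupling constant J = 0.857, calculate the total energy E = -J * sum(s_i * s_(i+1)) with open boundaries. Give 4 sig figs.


Step 1: Nearest-neighbor products: -1, 1, 1, -1, 1, -1, -1, -1
Step 2: Sum of products = -2
Step 3: E = -0.857 * -2 = 1.714

1.714


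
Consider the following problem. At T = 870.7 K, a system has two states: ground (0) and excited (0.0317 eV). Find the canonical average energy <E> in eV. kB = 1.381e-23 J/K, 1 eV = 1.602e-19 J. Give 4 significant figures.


Step 1: beta*E = 0.0317*1.602e-19/(1.381e-23*870.7) = 0.4223
Step 2: exp(-beta*E) = 0.6555
Step 3: <E> = 0.0317*0.6555/(1+0.6555) = 0.01255 eV

0.01255


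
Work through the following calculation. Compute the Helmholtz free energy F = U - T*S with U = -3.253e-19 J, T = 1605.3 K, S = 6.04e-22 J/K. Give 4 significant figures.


Step 1: T*S = 1605.3 * 6.04e-22 = 9.696e-19 J
Step 2: F = U - T*S = -3.253e-19 - 9.696e-19
Step 3: F = -1.295e-18 J

-1.295e-18


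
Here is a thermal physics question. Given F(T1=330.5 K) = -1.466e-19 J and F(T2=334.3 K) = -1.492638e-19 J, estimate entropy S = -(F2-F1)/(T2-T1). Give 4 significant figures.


Step 1: dF = F2 - F1 = -1.492638e-19 - (-1.466e-19) = -2.6638e-21 J
Step 2: dT = T2 - T1 = 334.3 - 330.5 = 3.8 K
Step 3: S = -dF/dT = -(-2.6638e-21)/3.8 = 7.01e-22 J/K

7.01e-22
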